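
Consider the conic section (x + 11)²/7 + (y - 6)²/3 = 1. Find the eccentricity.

Center (-11, 6). The larger denominator 7 sits under the x-term, so the major axis is horizontal; a² = 7, b² = 3.
c² = a² - b² = 4, so c = 2.
e = c/a = 2/√7 = 2√7/7.

e = 2√7/7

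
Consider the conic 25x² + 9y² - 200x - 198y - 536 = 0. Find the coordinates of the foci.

Rearranging, 25(x² - 8x) + 9(y² - 22y) = 536.
Complete the square in x and y: 25(x - 4)² + 9(y - 11)² = 536 + 400 + 1089 = 2025
Dividing both sides by 2025: (x - 4)²/81 + (y - 11)²/225 = 1
Ellipse, center (4, 11), major axis vertical; a² = 225, b² = 81.
c² = a² - b² = 225 - 81 = 144, so c = 12.
Foci lie on the vertical axis through the center: (h, k ± c).

(4, -1) and (4, 23)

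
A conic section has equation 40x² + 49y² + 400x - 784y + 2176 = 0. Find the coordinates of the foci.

40(x² + 10x) + 49(y² - 16y) = -2176
40(x + 5)² + 49(y - 8)² = -2176 + 1000 + 3136 = 1960
Dividing both sides by 1960: (x + 5)²/49 + (y - 8)²/40 = 1
Ellipse, center (-5, 8), major axis horizontal; a² = 49, b² = 40.
c² = a² - b² = 49 - 40 = 9, so c = 3.
Foci lie on the horizontal axis through the center: (h ± c, k).

(-8, 8) and (-2, 8)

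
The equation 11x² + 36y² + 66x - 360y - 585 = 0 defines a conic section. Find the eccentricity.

e = 5/6

Group: 11(x² + 6x) + 36(y² - 10y) = 585
11(x + 3)² + 36(y - 5)² = 585 + 99 + 900 = 1584
Divide by 1584: (x + 3)²/144 + (y - 5)²/44 = 1
Ellipse, center (-3, 5), major axis horizontal; a² = 144, b² = 44.
c² = a² - b² = 100, so c = 10.
e = c/a = 10/12 = 5/6.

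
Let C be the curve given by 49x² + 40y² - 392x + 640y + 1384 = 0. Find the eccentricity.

Rearranging, 49(x² - 8x) + 40(y² + 16y) = -1384.
49(x - 4)² + 40(y + 8)² = -1384 + 784 + 2560 = 1960
Divide through by 1960 to get (x - 4)²/40 + (y + 8)²/49 = 1.
Ellipse, center (4, -8), major axis vertical; a² = 49, b² = 40.
c² = a² - b² = 9, so c = 3.
e = c/a = 3/7.

e = 3/7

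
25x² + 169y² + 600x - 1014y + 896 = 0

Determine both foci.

Group: 25(x² + 24x) + 169(y² - 6y) = -896
25(x + 12)² + 169(y - 3)² = -896 + 3600 + 1521 = 4225
Divide by 4225: (x + 12)²/169 + (y - 3)²/25 = 1
Ellipse, center (-12, 3), major axis horizontal; a² = 169, b² = 25.
c² = a² - b² = 169 - 25 = 144, so c = 12.
Foci lie on the horizontal axis through the center: (h ± c, k).

(-24, 3) and (0, 3)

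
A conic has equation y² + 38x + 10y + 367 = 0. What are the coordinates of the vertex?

Only y is squared. Complete the square in y: (y + 5)² = -38(x + 9).
Vertex (-9, -5); 4p = -38 so p = -19/2. Opens left.

(-9, -5)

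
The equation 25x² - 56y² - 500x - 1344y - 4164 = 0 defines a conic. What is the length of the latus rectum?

Group the x- and y-terms: 25(x² - 20x) -56(y² + 24y) = 4164
Complete the square in x and y: 25(x - 10)² -56(y + 12)² = 4164 + 2500 - 8064 = -1400
Dividing both sides by -1400: (y + 12)²/25 - (x - 10)²/56 = 1
Hyperbola, center (10, -12), transverse axis vertical; a² = 25, b² = 56.
Latus rectum length = 2b²/a = 2·56/5 = 112/5.

112/5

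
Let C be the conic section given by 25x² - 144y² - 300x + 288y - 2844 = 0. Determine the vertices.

Rearranging, 25(x² - 12x) -144(y² - 2y) = 2844.
25(x - 6)² -144(y - 1)² = 2844 + 900 - 144 = 3600
Divide by 3600: (x - 6)²/144 - (y - 1)²/25 = 1
Hyperbola, center (6, 1), transverse axis horizontal; a² = 144, b² = 25.
a = 12. Vertices at (h ± a, k).

(-6, 1) and (18, 1)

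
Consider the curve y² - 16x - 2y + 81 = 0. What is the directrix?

x = 1

Only y is squared. Complete the square in y: (y - 1)² = 16(x - 5).
Vertex (5, 1); 4p = 16 so p = 4. Opens right.
Directrix is the vertical line x = h − p = 5 − (4) = 1.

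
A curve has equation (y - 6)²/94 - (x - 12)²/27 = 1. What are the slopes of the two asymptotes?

Center (12, 6). The positive term is the y-term, so the transverse axis is vertical; a² = 94, b² = 27.
For a vertical hyperbola the asymptotes have slope ±a/b.
Here that is ±√94/3√3 = ±√282/9.

√282/9 and -√282/9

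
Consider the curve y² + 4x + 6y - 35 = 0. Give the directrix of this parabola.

x = 12

Only y is squared. Complete the square in y: (y + 3)² = -4(x - 11).
Vertex (11, -3); 4p = -4 so p = -1. Opens left.
Directrix is the vertical line x = h − p = 11 − (-1) = 12.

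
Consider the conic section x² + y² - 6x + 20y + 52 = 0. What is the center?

(3, -10)

Rearranging, (x² - 6x) + (y² + 20y) = -52.
Complete the square in x and y: (x - 3)² + (y + 10)² = -52 + 9 + 100 = 57
So (x - 3)² + (y + 10)² = 57.
Circle centered at (3, -10) with r² = 57.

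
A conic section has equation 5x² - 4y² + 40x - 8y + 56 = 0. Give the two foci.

Collect terms: 5(x² + 8x) -4(y² + 2y) = -56
Complete the square in x and y: 5(x + 4)² -4(y + 1)² = -56 + 80 - 4 = 20
Divide through by 20 to get (x + 4)²/4 - (y + 1)²/5 = 1.
Hyperbola, center (-4, -1), transverse axis horizontal; a² = 4, b² = 5.
c² = a² + b² = 4 + 5 = 9, so c = 3.
Foci lie on the horizontal axis through the center: (h ± c, k).

(-7, -1) and (-1, -1)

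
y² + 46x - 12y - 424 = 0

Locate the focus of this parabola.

Only y is squared. Complete the square in y: (y - 6)² = -46(x - 10).
Vertex (10, 6); 4p = -46 so p = -23/2. Opens left.
Focus is p units from the vertex along the axis: (h + p, k).

(-3/2, 6)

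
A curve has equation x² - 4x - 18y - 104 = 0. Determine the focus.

Only x is squared. Complete the square in x: (x - 2)² = 18(y + 6).
Vertex (2, -6); 4p = 18 so p = 9/2. Opens up.
Focus is p units from the vertex along the axis: (h, k + p).

(2, -3/2)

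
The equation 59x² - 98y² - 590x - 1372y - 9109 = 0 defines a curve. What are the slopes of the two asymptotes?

√118/14 and -√118/14

Rearranging, 59(x² - 10x) -98(y² + 14y) = 9109.
Complete the square: 59(x - 5)² -98(y + 7)² = 9109 + 1475 - 4802 = 5782
Divide by 5782: (x - 5)²/98 - (y + 7)²/59 = 1
Hyperbola, center (5, -7), transverse axis horizontal; a² = 98, b² = 59.
For a horizontal hyperbola the asymptotes have slope ±b/a.
Here that is ±√59/7√2 = ±√118/14.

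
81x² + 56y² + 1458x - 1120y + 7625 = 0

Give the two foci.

Group the x- and y-terms: 81(x² + 18x) + 56(y² - 20y) = -7625
Complete the square in x and y: 81(x + 9)² + 56(y - 10)² = -7625 + 6561 + 5600 = 4536
Divide through by 4536 to get (x + 9)²/56 + (y - 10)²/81 = 1.
Ellipse, center (-9, 10), major axis vertical; a² = 81, b² = 56.
c² = a² - b² = 81 - 56 = 25, so c = 5.
Foci lie on the vertical axis through the center: (h, k ± c).

(-9, 5) and (-9, 15)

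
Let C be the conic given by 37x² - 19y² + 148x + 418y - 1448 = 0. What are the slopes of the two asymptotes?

√703/19 and -√703/19

37(x² + 4x) -19(y² - 22y) = 1448
37(x + 2)² -19(y - 11)² = 1448 + 148 - 2299 = -703
Divide by -703: (y - 11)²/37 - (x + 2)²/19 = 1
Hyperbola, center (-2, 11), transverse axis vertical; a² = 37, b² = 19.
For a vertical hyperbola the asymptotes have slope ±a/b.
Here that is ±√37/√19 = ±√703/19.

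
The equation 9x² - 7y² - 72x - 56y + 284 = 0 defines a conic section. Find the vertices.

Group: 9(x² - 8x) -7(y² + 8y) = -284
9(x - 4)² -7(y + 4)² = -284 + 144 - 112 = -252
Divide by -252: (y + 4)²/36 - (x - 4)²/28 = 1
Hyperbola, center (4, -4), transverse axis vertical; a² = 36, b² = 28.
a = 6. Vertices at (h, k ± a).

(4, -10) and (4, 2)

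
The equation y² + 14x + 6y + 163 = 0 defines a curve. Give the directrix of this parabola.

x = -15/2

Only y is squared. Complete the square in y: (y + 3)² = -14(x + 11).
Vertex (-11, -3); 4p = -14 so p = -7/2. Opens left.
Directrix is the vertical line x = h − p = -11 − (-7/2) = -15/2.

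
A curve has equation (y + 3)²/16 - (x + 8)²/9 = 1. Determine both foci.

(-8, -8) and (-8, 2)

Center (-8, -3). The positive term is the y-term, so the transverse axis is vertical; a² = 16, b² = 9.
c² = a² + b² = 16 + 9 = 25, so c = 5.
Foci lie on the vertical axis through the center: (h, k ± c).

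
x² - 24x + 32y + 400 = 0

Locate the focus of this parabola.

Only x is squared. Complete the square in x: (x - 12)² = -32(y + 8).
Vertex (12, -8); 4p = -32 so p = -8. Opens down.
Focus is p units from the vertex along the axis: (h, k + p).

(12, -16)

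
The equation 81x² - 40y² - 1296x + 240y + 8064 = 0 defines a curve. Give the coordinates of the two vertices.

81(x² - 16x) -40(y² - 6y) = -8064
Complete the square in x and y: 81(x - 8)² -40(y - 3)² = -8064 + 5184 - 360 = -3240
Divide by -3240: (y - 3)²/81 - (x - 8)²/40 = 1
Hyperbola, center (8, 3), transverse axis vertical; a² = 81, b² = 40.
a = 9. Vertices at (h, k ± a).

(8, -6) and (8, 12)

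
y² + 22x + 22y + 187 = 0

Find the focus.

(-17/2, -11)

Only y is squared. Complete the square in y: (y + 11)² = -22(x + 3).
Vertex (-3, -11); 4p = -22 so p = -11/2. Opens left.
Focus is p units from the vertex along the axis: (h + p, k).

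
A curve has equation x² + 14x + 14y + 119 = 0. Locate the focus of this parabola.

(-7, -17/2)

Only x is squared. Complete the square in x: (x + 7)² = -14(y + 5).
Vertex (-7, -5); 4p = -14 so p = -7/2. Opens down.
Focus is p units from the vertex along the axis: (h, k + p).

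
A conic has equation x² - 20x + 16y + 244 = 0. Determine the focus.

Only x is squared. Complete the square in x: (x - 10)² = -16(y + 9).
Vertex (10, -9); 4p = -16 so p = -4. Opens down.
Focus is p units from the vertex along the axis: (h, k + p).

(10, -13)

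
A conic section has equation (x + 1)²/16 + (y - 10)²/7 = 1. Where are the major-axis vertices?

(-5, 10) and (3, 10)

Center (-1, 10). The larger denominator 16 sits under the x-term, so the major axis is horizontal; a² = 16, b² = 7.
a = 4. Vertices at (h ± a, k).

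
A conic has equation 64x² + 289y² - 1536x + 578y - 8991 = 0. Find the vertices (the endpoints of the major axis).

(-5, -1) and (29, -1)

Group the x- and y-terms: 64(x² - 24x) + 289(y² + 2y) = 8991
Complete the square: 64(x - 12)² + 289(y + 1)² = 8991 + 9216 + 289 = 18496
Dividing both sides by 18496: (x - 12)²/289 + (y + 1)²/64 = 1
Ellipse, center (12, -1), major axis horizontal; a² = 289, b² = 64.
a = 17. Vertices at (h ± a, k).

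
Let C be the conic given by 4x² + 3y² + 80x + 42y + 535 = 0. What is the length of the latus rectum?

3

Group the x- and y-terms: 4(x² + 20x) + 3(y² + 14y) = -535
4(x + 10)² + 3(y + 7)² = -535 + 400 + 147 = 12
Divide through by 12 to get (x + 10)²/3 + (y + 7)²/4 = 1.
Ellipse, center (-10, -7), major axis vertical; a² = 4, b² = 3.
Latus rectum length = 2b²/a = 2·3/2 = 3.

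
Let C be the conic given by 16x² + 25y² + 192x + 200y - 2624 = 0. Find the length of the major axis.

Group the x- and y-terms: 16(x² + 12x) + 25(y² + 8y) = 2624
Complete the square in x and y: 16(x + 6)² + 25(y + 4)² = 2624 + 576 + 400 = 3600
Divide by 3600: (x + 6)²/225 + (y + 4)²/144 = 1
Ellipse, center (-6, -4), major axis horizontal; a² = 225, b² = 144.
a² = 225 so a = 15; the major axis has length 2a = 30.

30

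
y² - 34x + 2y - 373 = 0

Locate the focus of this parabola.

(-5/2, -1)

Only y is squared. Complete the square in y: (y + 1)² = 34(x + 11).
Vertex (-11, -1); 4p = 34 so p = 17/2. Opens right.
Focus is p units from the vertex along the axis: (h + p, k).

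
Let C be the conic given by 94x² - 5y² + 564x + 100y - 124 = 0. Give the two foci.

(-3 - 3√11, 10) and (-3 + 3√11, 10)

Group: 94(x² + 6x) -5(y² - 20y) = 124
94(x + 3)² -5(y - 10)² = 124 + 846 - 500 = 470
Divide through by 470 to get (x + 3)²/5 - (y - 10)²/94 = 1.
Hyperbola, center (-3, 10), transverse axis horizontal; a² = 5, b² = 94.
c² = a² + b² = 5 + 94 = 99, so c = 3√11.
Foci lie on the horizontal axis through the center: (h ± c, k).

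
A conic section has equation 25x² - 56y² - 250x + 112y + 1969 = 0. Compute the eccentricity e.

e = 9/5

Group the x- and y-terms: 25(x² - 10x) -56(y² - 2y) = -1969
25(x - 5)² -56(y - 1)² = -1969 + 625 - 56 = -1400
Divide by -1400: (y - 1)²/25 - (x - 5)²/56 = 1
Hyperbola, center (5, 1), transverse axis vertical; a² = 25, b² = 56.
c² = a² + b² = 81, so c = 9.
e = c/a = 9/5.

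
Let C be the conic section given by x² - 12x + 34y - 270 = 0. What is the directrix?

Only x is squared. Complete the square in x: (x - 6)² = -34(y - 9).
Vertex (6, 9); 4p = -34 so p = -17/2. Opens down.
Directrix is the horizontal line y = k − p = 9 − (-17/2) = 35/2.

y = 35/2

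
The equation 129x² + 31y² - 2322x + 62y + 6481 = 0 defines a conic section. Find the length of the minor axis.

Collect terms: 129(x² - 18x) + 31(y² + 2y) = -6481
129(x - 9)² + 31(y + 1)² = -6481 + 10449 + 31 = 3999
Divide through by 3999 to get (x - 9)²/31 + (y + 1)²/129 = 1.
Ellipse, center (9, -1), major axis vertical; a² = 129, b² = 31.
b² = 31 so b = √31; the minor axis has length 2b = 2√31.

2√31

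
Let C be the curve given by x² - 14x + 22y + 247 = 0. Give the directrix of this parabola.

Only x is squared. Complete the square in x: (x - 7)² = -22(y + 9).
Vertex (7, -9); 4p = -22 so p = -11/2. Opens down.
Directrix is the horizontal line y = k − p = -9 − (-11/2) = -7/2.

y = -7/2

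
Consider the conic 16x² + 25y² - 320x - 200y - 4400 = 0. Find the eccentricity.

16(x² - 20x) + 25(y² - 8y) = 4400
Complete the square: 16(x - 10)² + 25(y - 4)² = 4400 + 1600 + 400 = 6400
Dividing both sides by 6400: (x - 10)²/400 + (y - 4)²/256 = 1
Ellipse, center (10, 4), major axis horizontal; a² = 400, b² = 256.
c² = a² - b² = 144, so c = 12.
e = c/a = 12/20 = 3/5.

e = 3/5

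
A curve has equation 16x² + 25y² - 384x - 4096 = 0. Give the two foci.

(0, 0) and (24, 0)

16(x² - 24x) + 25y² = 4096
Completing the square gives 16(x - 12)² + 25y² = 4096 + 2304 + 0 = 6400.
Dividing both sides by 6400: (x - 12)²/400 + y²/256 = 1
Ellipse, center (12, 0), major axis horizontal; a² = 400, b² = 256.
c² = a² - b² = 400 - 256 = 144, so c = 12.
Foci lie on the horizontal axis through the center: (h ± c, k).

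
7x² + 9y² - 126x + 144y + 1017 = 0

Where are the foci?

(7, -8) and (11, -8)

Group: 7(x² - 18x) + 9(y² + 16y) = -1017
Complete the square in x and y: 7(x - 9)² + 9(y + 8)² = -1017 + 567 + 576 = 126
Divide by 126: (x - 9)²/18 + (y + 8)²/14 = 1
Ellipse, center (9, -8), major axis horizontal; a² = 18, b² = 14.
c² = a² - b² = 18 - 14 = 4, so c = 2.
Foci lie on the horizontal axis through the center: (h ± c, k).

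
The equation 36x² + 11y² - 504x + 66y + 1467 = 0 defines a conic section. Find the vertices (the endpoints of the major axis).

Group the x- and y-terms: 36(x² - 14x) + 11(y² + 6y) = -1467
36(x - 7)² + 11(y + 3)² = -1467 + 1764 + 99 = 396
Divide by 396: (x - 7)²/11 + (y + 3)²/36 = 1
Ellipse, center (7, -3), major axis vertical; a² = 36, b² = 11.
a = 6. Vertices at (h, k ± a).

(7, -9) and (7, 3)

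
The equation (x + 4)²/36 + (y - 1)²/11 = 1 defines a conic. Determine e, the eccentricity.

e = 5/6

Center (-4, 1). The larger denominator 36 sits under the x-term, so the major axis is horizontal; a² = 36, b² = 11.
c² = a² - b² = 25, so c = 5.
e = c/a = 5/6.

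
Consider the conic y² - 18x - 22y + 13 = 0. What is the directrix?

Only y is squared. Complete the square in y: (y - 11)² = 18(x + 6).
Vertex (-6, 11); 4p = 18 so p = 9/2. Opens right.
Directrix is the vertical line x = h − p = -6 − (9/2) = -21/2.

x = -21/2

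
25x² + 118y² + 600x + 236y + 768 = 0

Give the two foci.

Rearranging, 25(x² + 24x) + 118(y² + 2y) = -768.
Complete the square in x and y: 25(x + 12)² + 118(y + 1)² = -768 + 3600 + 118 = 2950
Divide through by 2950 to get (x + 12)²/118 + (y + 1)²/25 = 1.
Ellipse, center (-12, -1), major axis horizontal; a² = 118, b² = 25.
c² = a² - b² = 118 - 25 = 93, so c = √93.
Foci lie on the horizontal axis through the center: (h ± c, k).

(-12 - √93, -1) and (-12 + √93, -1)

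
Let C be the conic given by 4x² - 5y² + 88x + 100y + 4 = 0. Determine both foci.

Collect terms: 4(x² + 22x) -5(y² - 20y) = -4
Complete the square in x and y: 4(x + 11)² -5(y - 10)² = -4 + 484 - 500 = -20
Divide by -20: (y - 10)²/4 - (x + 11)²/5 = 1
Hyperbola, center (-11, 10), transverse axis vertical; a² = 4, b² = 5.
c² = a² + b² = 4 + 5 = 9, so c = 3.
Foci lie on the vertical axis through the center: (h, k ± c).

(-11, 7) and (-11, 13)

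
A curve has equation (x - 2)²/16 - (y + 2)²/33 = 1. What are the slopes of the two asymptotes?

Center (2, -2). The positive term is the x-term, so the transverse axis is horizontal; a² = 16, b² = 33.
For a horizontal hyperbola the asymptotes have slope ±b/a.
Here that is ±√33/4.

√33/4 and -√33/4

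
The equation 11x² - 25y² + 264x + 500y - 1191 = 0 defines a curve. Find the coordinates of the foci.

Rearranging, 11(x² + 24x) -25(y² - 20y) = 1191.
Complete the square in x and y: 11(x + 12)² -25(y - 10)² = 1191 + 1584 - 2500 = 275
Divide by 275: (x + 12)²/25 - (y - 10)²/11 = 1
Hyperbola, center (-12, 10), transverse axis horizontal; a² = 25, b² = 11.
c² = a² + b² = 25 + 11 = 36, so c = 6.
Foci lie on the horizontal axis through the center: (h ± c, k).

(-18, 10) and (-6, 10)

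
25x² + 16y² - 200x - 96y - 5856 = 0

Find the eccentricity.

e = 3/5

Group: 25(x² - 8x) + 16(y² - 6y) = 5856
Complete the square in x and y: 25(x - 4)² + 16(y - 3)² = 5856 + 400 + 144 = 6400
Dividing both sides by 6400: (x - 4)²/256 + (y - 3)²/400 = 1
Ellipse, center (4, 3), major axis vertical; a² = 400, b² = 256.
c² = a² - b² = 144, so c = 12.
e = c/a = 12/20 = 3/5.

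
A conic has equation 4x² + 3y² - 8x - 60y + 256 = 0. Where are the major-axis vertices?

Group the x- and y-terms: 4(x² - 2x) + 3(y² - 20y) = -256
4(x - 1)² + 3(y - 10)² = -256 + 4 + 300 = 48
Divide through by 48 to get (x - 1)²/12 + (y - 10)²/16 = 1.
Ellipse, center (1, 10), major axis vertical; a² = 16, b² = 12.
a = 4. Vertices at (h, k ± a).

(1, 6) and (1, 14)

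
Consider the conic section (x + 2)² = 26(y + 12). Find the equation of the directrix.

y = -37/2

Vertex (-2, -12); 4p = 26 so p = 13/2. Opens up.
Directrix is the horizontal line y = k − p = -12 − (13/2) = -37/2.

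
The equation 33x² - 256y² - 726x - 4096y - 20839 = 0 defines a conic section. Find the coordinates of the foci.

Group: 33(x² - 22x) -256(y² + 16y) = 20839
Complete the square in x and y: 33(x - 11)² -256(y + 8)² = 20839 + 3993 - 16384 = 8448
Divide through by 8448 to get (x - 11)²/256 - (y + 8)²/33 = 1.
Hyperbola, center (11, -8), transverse axis horizontal; a² = 256, b² = 33.
c² = a² + b² = 256 + 33 = 289, so c = 17.
Foci lie on the horizontal axis through the center: (h ± c, k).

(-6, -8) and (28, -8)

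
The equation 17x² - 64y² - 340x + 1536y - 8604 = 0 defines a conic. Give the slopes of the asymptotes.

√17/8 and -√17/8

Group: 17(x² - 20x) -64(y² - 24y) = 8604
Completing the square gives 17(x - 10)² -64(y - 12)² = 8604 + 1700 - 9216 = 1088.
Dividing both sides by 1088: (x - 10)²/64 - (y - 12)²/17 = 1
Hyperbola, center (10, 12), transverse axis horizontal; a² = 64, b² = 17.
For a horizontal hyperbola the asymptotes have slope ±b/a.
Here that is ±√17/8.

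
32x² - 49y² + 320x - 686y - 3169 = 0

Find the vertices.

(-12, -7) and (2, -7)

Collect terms: 32(x² + 10x) -49(y² + 14y) = 3169
32(x + 5)² -49(y + 7)² = 3169 + 800 - 2401 = 1568
Divide through by 1568 to get (x + 5)²/49 - (y + 7)²/32 = 1.
Hyperbola, center (-5, -7), transverse axis horizontal; a² = 49, b² = 32.
a = 7. Vertices at (h ± a, k).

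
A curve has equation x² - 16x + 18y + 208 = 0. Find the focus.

(8, -25/2)

Only x is squared. Complete the square in x: (x - 8)² = -18(y + 8).
Vertex (8, -8); 4p = -18 so p = -9/2. Opens down.
Focus is p units from the vertex along the axis: (h, k + p).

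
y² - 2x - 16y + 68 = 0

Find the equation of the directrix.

x = 3/2

Only y is squared. Complete the square in y: (y - 8)² = 2(x - 2).
Vertex (2, 8); 4p = 2 so p = 1/2. Opens right.
Directrix is the vertical line x = h − p = 2 − (1/2) = 3/2.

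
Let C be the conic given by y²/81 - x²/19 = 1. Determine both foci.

(0, -10) and (0, 10)

Center (0, 0). The positive term is the y-term, so the transverse axis is vertical; a² = 81, b² = 19.
c² = a² + b² = 81 + 19 = 100, so c = 10.
Foci lie on the vertical axis through the center: (h, k ± c).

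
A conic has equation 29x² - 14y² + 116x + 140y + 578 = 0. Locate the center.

29(x² + 4x) -14(y² - 10y) = -578
Complete the square in x and y: 29(x + 2)² -14(y - 5)² = -578 + 116 - 350 = -812
Divide by -812: (y - 5)²/58 - (x + 2)²/28 = 1
Hyperbola with center (-2, 5).

(-2, 5)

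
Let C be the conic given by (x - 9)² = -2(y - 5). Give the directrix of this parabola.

y = 11/2

Vertex (9, 5); 4p = -2 so p = -1/2. Opens down.
Directrix is the horizontal line y = k − p = 5 − (-1/2) = 11/2.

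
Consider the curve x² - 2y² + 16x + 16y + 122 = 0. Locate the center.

(-8, 4)

(x² + 16x) -2(y² - 8y) = -122
Complete the square in x and y: (x + 8)² -2(y - 4)² = -122 + 64 - 32 = -90
Divide by -90: (y - 4)²/45 - (x + 8)²/90 = 1
Hyperbola with center (-8, 4).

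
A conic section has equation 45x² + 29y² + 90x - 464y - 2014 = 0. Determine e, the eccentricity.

Group the x- and y-terms: 45(x² + 2x) + 29(y² - 16y) = 2014
Complete the square: 45(x + 1)² + 29(y - 8)² = 2014 + 45 + 1856 = 3915
Divide by 3915: (x + 1)²/87 + (y - 8)²/135 = 1
Ellipse, center (-1, 8), major axis vertical; a² = 135, b² = 87.
c² = a² - b² = 48, so c = 4√3.
e = c/a = 4√3/3√15 = 4√5/15.

e = 4√5/15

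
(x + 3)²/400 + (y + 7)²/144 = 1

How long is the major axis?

Center (-3, -7). The larger denominator 400 sits under the x-term, so the major axis is horizontal; a² = 400, b² = 144.
a² = 400 so a = 20; the major axis has length 2a = 40.

40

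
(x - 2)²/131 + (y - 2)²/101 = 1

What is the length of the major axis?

Center (2, 2). The larger denominator 131 sits under the x-term, so the major axis is horizontal; a² = 131, b² = 101.
a² = 131 so a = √131; the major axis has length 2a = 2√131.

2√131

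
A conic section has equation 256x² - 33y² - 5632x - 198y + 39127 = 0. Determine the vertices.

Collect terms: 256(x² - 22x) -33(y² + 6y) = -39127
256(x - 11)² -33(y + 3)² = -39127 + 30976 - 297 = -8448
Divide by -8448: (y + 3)²/256 - (x - 11)²/33 = 1
Hyperbola, center (11, -3), transverse axis vertical; a² = 256, b² = 33.
a = 16. Vertices at (h, k ± a).

(11, -19) and (11, 13)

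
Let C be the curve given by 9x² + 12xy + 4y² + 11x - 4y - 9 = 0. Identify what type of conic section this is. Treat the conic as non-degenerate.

parabola

A = 9, B = 12, C = 4.
Discriminant B² − 4AC = 12² − 4·9·4 = 0.
B² − 4AC = 0 ⇒ parabola.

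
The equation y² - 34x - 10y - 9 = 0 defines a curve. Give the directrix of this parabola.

Only y is squared. Complete the square in y: (y - 5)² = 34(x + 1).
Vertex (-1, 5); 4p = 34 so p = 17/2. Opens right.
Directrix is the vertical line x = h − p = -1 − (17/2) = -19/2.

x = -19/2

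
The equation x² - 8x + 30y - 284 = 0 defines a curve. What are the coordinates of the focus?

Only x is squared. Complete the square in x: (x - 4)² = -30(y - 10).
Vertex (4, 10); 4p = -30 so p = -15/2. Opens down.
Focus is p units from the vertex along the axis: (h, k + p).

(4, 5/2)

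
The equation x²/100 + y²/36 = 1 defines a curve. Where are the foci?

(-8, 0) and (8, 0)

Center (0, 0). The larger denominator 100 sits under the x-term, so the major axis is horizontal; a² = 100, b² = 36.
c² = a² - b² = 100 - 36 = 64, so c = 8.
Foci lie on the horizontal axis through the center: (h ± c, k).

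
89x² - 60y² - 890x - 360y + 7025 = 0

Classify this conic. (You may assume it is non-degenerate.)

No xy term. Coefficients of x² and y² are A = 89, C = -60.
A and C have opposite signs ⇒ hyperbola.

hyperbola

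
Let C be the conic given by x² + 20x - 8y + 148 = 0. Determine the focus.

(-10, 8)

Only x is squared. Complete the square in x: (x + 10)² = 8(y - 6).
Vertex (-10, 6); 4p = 8 so p = 2. Opens up.
Focus is p units from the vertex along the axis: (h, k + p).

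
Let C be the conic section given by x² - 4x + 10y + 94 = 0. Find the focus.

(2, -23/2)

Only x is squared. Complete the square in x: (x - 2)² = -10(y + 9).
Vertex (2, -9); 4p = -10 so p = -5/2. Opens down.
Focus is p units from the vertex along the axis: (h, k + p).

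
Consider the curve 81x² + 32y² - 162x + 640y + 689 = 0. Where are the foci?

Rearranging, 81(x² - 2x) + 32(y² + 20y) = -689.
Complete the square in x and y: 81(x - 1)² + 32(y + 10)² = -689 + 81 + 3200 = 2592
Dividing both sides by 2592: (x - 1)²/32 + (y + 10)²/81 = 1
Ellipse, center (1, -10), major axis vertical; a² = 81, b² = 32.
c² = a² - b² = 81 - 32 = 49, so c = 7.
Foci lie on the vertical axis through the center: (h, k ± c).

(1, -17) and (1, -3)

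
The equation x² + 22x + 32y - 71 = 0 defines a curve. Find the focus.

Only x is squared. Complete the square in x: (x + 11)² = -32(y - 6).
Vertex (-11, 6); 4p = -32 so p = -8. Opens down.
Focus is p units from the vertex along the axis: (h, k + p).

(-11, -2)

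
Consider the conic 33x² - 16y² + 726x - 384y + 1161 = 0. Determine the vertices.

33(x² + 22x) -16(y² + 24y) = -1161
Complete the square: 33(x + 11)² -16(y + 12)² = -1161 + 3993 - 2304 = 528
Divide through by 528 to get (x + 11)²/16 - (y + 12)²/33 = 1.
Hyperbola, center (-11, -12), transverse axis horizontal; a² = 16, b² = 33.
a = 4. Vertices at (h ± a, k).

(-15, -12) and (-7, -12)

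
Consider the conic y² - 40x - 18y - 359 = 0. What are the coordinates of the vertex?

Only y is squared. Complete the square in y: (y - 9)² = 40(x + 11).
Vertex (-11, 9); 4p = 40 so p = 10. Opens right.

(-11, 9)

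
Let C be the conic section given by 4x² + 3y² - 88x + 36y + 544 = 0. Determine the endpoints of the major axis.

Collect terms: 4(x² - 22x) + 3(y² + 12y) = -544
Complete the square in x and y: 4(x - 11)² + 3(y + 6)² = -544 + 484 + 108 = 48
Dividing both sides by 48: (x - 11)²/12 + (y + 6)²/16 = 1
Ellipse, center (11, -6), major axis vertical; a² = 16, b² = 12.
a = 4. Vertices at (h, k ± a).

(11, -10) and (11, -2)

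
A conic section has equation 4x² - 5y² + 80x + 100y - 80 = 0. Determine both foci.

(-10, 7) and (-10, 13)

Group the x- and y-terms: 4(x² + 20x) -5(y² - 20y) = 80
Complete the square in x and y: 4(x + 10)² -5(y - 10)² = 80 + 400 - 500 = -20
Divide through by -20 to get (y - 10)²/4 - (x + 10)²/5 = 1.
Hyperbola, center (-10, 10), transverse axis vertical; a² = 4, b² = 5.
c² = a² + b² = 4 + 5 = 9, so c = 3.
Foci lie on the vertical axis through the center: (h, k ± c).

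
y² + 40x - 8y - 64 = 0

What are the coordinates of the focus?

Only y is squared. Complete the square in y: (y - 4)² = -40(x - 2).
Vertex (2, 4); 4p = -40 so p = -10. Opens left.
Focus is p units from the vertex along the axis: (h + p, k).

(-8, 4)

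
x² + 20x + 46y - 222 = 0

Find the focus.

(-10, -9/2)

Only x is squared. Complete the square in x: (x + 10)² = -46(y - 7).
Vertex (-10, 7); 4p = -46 so p = -23/2. Opens down.
Focus is p units from the vertex along the axis: (h, k + p).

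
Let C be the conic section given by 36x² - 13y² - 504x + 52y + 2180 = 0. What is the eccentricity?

Rearranging, 36(x² - 14x) -13(y² - 4y) = -2180.
36(x - 7)² -13(y - 2)² = -2180 + 1764 - 52 = -468
Divide by -468: (y - 2)²/36 - (x - 7)²/13 = 1
Hyperbola, center (7, 2), transverse axis vertical; a² = 36, b² = 13.
c² = a² + b² = 49, so c = 7.
e = c/a = 7/6.

e = 7/6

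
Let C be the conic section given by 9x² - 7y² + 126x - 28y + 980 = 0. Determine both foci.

Group the x- and y-terms: 9(x² + 14x) -7(y² + 4y) = -980
Completing the square gives 9(x + 7)² -7(y + 2)² = -980 + 441 - 28 = -567.
Divide through by -567 to get (y + 2)²/81 - (x + 7)²/63 = 1.
Hyperbola, center (-7, -2), transverse axis vertical; a² = 81, b² = 63.
c² = a² + b² = 81 + 63 = 144, so c = 12.
Foci lie on the vertical axis through the center: (h, k ± c).

(-7, -14) and (-7, 10)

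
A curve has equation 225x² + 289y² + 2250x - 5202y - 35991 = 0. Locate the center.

(-5, 9)

Rearranging, 225(x² + 10x) + 289(y² - 18y) = 35991.
Complete the square in x and y: 225(x + 5)² + 289(y - 9)² = 35991 + 5625 + 23409 = 65025
Dividing both sides by 65025: (x + 5)²/289 + (y - 9)²/225 = 1
Ellipse with center (-5, 9).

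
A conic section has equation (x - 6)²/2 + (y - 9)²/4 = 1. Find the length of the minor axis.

2√2

Center (6, 9). The larger denominator 4 sits under the y-term, so the major axis is vertical; a² = 4, b² = 2.
b² = 2 so b = √2; the minor axis has length 2b = 2√2.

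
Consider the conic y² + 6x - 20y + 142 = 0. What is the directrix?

x = -11/2

Only y is squared. Complete the square in y: (y - 10)² = -6(x + 7).
Vertex (-7, 10); 4p = -6 so p = -3/2. Opens left.
Directrix is the vertical line x = h − p = -7 − (-3/2) = -11/2.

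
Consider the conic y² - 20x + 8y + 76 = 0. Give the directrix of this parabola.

x = -2

Only y is squared. Complete the square in y: (y + 4)² = 20(x - 3).
Vertex (3, -4); 4p = 20 so p = 5. Opens right.
Directrix is the vertical line x = h − p = 3 − (5) = -2.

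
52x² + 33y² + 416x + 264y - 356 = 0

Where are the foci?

(-4, -4 - √19) and (-4, -4 + √19)

52(x² + 8x) + 33(y² + 8y) = 356
Completing the square gives 52(x + 4)² + 33(y + 4)² = 356 + 832 + 528 = 1716.
Divide by 1716: (x + 4)²/33 + (y + 4)²/52 = 1
Ellipse, center (-4, -4), major axis vertical; a² = 52, b² = 33.
c² = a² - b² = 52 - 33 = 19, so c = √19.
Foci lie on the vertical axis through the center: (h, k ± c).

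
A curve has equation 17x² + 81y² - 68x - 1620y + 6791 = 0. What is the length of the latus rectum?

Collect terms: 17(x² - 4x) + 81(y² - 20y) = -6791
17(x - 2)² + 81(y - 10)² = -6791 + 68 + 8100 = 1377
Divide by 1377: (x - 2)²/81 + (y - 10)²/17 = 1
Ellipse, center (2, 10), major axis horizontal; a² = 81, b² = 17.
Latus rectum length = 2b²/a = 2·17/9 = 34/9.

34/9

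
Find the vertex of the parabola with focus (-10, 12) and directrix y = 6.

The vertex is the midpoint between the focus and the directrix along the axis of symmetry.
Axis is vertical (directrix is horizontal). Vertex y-coordinate = (12 + 6)/2 = 9; x-coordinate = -10.

(-10, 9)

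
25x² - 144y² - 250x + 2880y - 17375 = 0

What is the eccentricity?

Group the x- and y-terms: 25(x² - 10x) -144(y² - 20y) = 17375
Completing the square gives 25(x - 5)² -144(y - 10)² = 17375 + 625 - 14400 = 3600.
Dividing both sides by 3600: (x - 5)²/144 - (y - 10)²/25 = 1
Hyperbola, center (5, 10), transverse axis horizontal; a² = 144, b² = 25.
c² = a² + b² = 169, so c = 13.
e = c/a = 13/12.

e = 13/12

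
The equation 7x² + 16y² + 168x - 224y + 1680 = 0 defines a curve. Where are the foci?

Rearranging, 7(x² + 24x) + 16(y² - 14y) = -1680.
Complete the square in x and y: 7(x + 12)² + 16(y - 7)² = -1680 + 1008 + 784 = 112
Dividing both sides by 112: (x + 12)²/16 + (y - 7)²/7 = 1
Ellipse, center (-12, 7), major axis horizontal; a² = 16, b² = 7.
c² = a² - b² = 16 - 7 = 9, so c = 3.
Foci lie on the horizontal axis through the center: (h ± c, k).

(-15, 7) and (-9, 7)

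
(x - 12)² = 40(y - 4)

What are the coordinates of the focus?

(12, 14)

Vertex (12, 4); 4p = 40 so p = 10. Opens up.
Focus is p units from the vertex along the axis: (h, k + p).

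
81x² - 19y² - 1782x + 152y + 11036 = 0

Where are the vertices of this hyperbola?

Collect terms: 81(x² - 22x) -19(y² - 8y) = -11036
Complete the square: 81(x - 11)² -19(y - 4)² = -11036 + 9801 - 304 = -1539
Divide through by -1539 to get (y - 4)²/81 - (x - 11)²/19 = 1.
Hyperbola, center (11, 4), transverse axis vertical; a² = 81, b² = 19.
a = 9. Vertices at (h, k ± a).

(11, -5) and (11, 13)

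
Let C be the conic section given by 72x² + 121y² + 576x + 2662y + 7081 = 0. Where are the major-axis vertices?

Collect terms: 72(x² + 8x) + 121(y² + 22y) = -7081
Completing the square gives 72(x + 4)² + 121(y + 11)² = -7081 + 1152 + 14641 = 8712.
Divide through by 8712 to get (x + 4)²/121 + (y + 11)²/72 = 1.
Ellipse, center (-4, -11), major axis horizontal; a² = 121, b² = 72.
a = 11. Vertices at (h ± a, k).

(-15, -11) and (7, -11)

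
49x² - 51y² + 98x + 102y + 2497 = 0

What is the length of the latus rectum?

102/7

Group: 49(x² + 2x) -51(y² - 2y) = -2497
Completing the square gives 49(x + 1)² -51(y - 1)² = -2497 + 49 - 51 = -2499.
Dividing both sides by -2499: (y - 1)²/49 - (x + 1)²/51 = 1
Hyperbola, center (-1, 1), transverse axis vertical; a² = 49, b² = 51.
Latus rectum length = 2b²/a = 2·51/7 = 102/7.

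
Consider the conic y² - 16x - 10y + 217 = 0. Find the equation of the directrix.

Only y is squared. Complete the square in y: (y - 5)² = 16(x - 12).
Vertex (12, 5); 4p = 16 so p = 4. Opens right.
Directrix is the vertical line x = h − p = 12 − (4) = 8.

x = 8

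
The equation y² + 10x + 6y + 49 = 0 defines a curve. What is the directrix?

x = -3/2

Only y is squared. Complete the square in y: (y + 3)² = -10(x + 4).
Vertex (-4, -3); 4p = -10 so p = -5/2. Opens left.
Directrix is the vertical line x = h − p = -4 − (-5/2) = -3/2.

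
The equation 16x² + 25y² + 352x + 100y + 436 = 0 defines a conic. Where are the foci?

Collect terms: 16(x² + 22x) + 25(y² + 4y) = -436
Completing the square gives 16(x + 11)² + 25(y + 2)² = -436 + 1936 + 100 = 1600.
Divide through by 1600 to get (x + 11)²/100 + (y + 2)²/64 = 1.
Ellipse, center (-11, -2), major axis horizontal; a² = 100, b² = 64.
c² = a² - b² = 100 - 64 = 36, so c = 6.
Foci lie on the horizontal axis through the center: (h ± c, k).

(-17, -2) and (-5, -2)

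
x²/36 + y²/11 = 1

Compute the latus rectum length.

11/3

Center (0, 0). The larger denominator 36 sits under the x-term, so the major axis is horizontal; a² = 36, b² = 11.
Latus rectum length = 2b²/a = 2·11/6 = 11/3.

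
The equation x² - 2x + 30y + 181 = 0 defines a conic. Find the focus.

(1, -27/2)

Only x is squared. Complete the square in x: (x - 1)² = -30(y + 6).
Vertex (1, -6); 4p = -30 so p = -15/2. Opens down.
Focus is p units from the vertex along the axis: (h, k + p).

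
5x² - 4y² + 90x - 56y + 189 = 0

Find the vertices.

Collect terms: 5(x² + 18x) -4(y² + 14y) = -189
Complete the square in x and y: 5(x + 9)² -4(y + 7)² = -189 + 405 - 196 = 20
Divide by 20: (x + 9)²/4 - (y + 7)²/5 = 1
Hyperbola, center (-9, -7), transverse axis horizontal; a² = 4, b² = 5.
a = 2. Vertices at (h ± a, k).

(-11, -7) and (-7, -7)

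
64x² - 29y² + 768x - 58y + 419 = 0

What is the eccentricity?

e = √2697/29

64(x² + 12x) -29(y² + 2y) = -419
Complete the square in x and y: 64(x + 6)² -29(y + 1)² = -419 + 2304 - 29 = 1856
Divide by 1856: (x + 6)²/29 - (y + 1)²/64 = 1
Hyperbola, center (-6, -1), transverse axis horizontal; a² = 29, b² = 64.
c² = a² + b² = 93, so c = √93.
e = c/a = √93/√29 = √2697/29.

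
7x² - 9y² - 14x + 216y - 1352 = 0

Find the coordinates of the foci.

(-3, 12) and (5, 12)

Group: 7(x² - 2x) -9(y² - 24y) = 1352
7(x - 1)² -9(y - 12)² = 1352 + 7 - 1296 = 63
Divide by 63: (x - 1)²/9 - (y - 12)²/7 = 1
Hyperbola, center (1, 12), transverse axis horizontal; a² = 9, b² = 7.
c² = a² + b² = 9 + 7 = 16, so c = 4.
Foci lie on the horizontal axis through the center: (h ± c, k).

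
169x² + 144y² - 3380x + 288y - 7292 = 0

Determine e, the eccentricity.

e = 5/13

Rearranging, 169(x² - 20x) + 144(y² + 2y) = 7292.
Complete the square: 169(x - 10)² + 144(y + 1)² = 7292 + 16900 + 144 = 24336
Divide through by 24336 to get (x - 10)²/144 + (y + 1)²/169 = 1.
Ellipse, center (10, -1), major axis vertical; a² = 169, b² = 144.
c² = a² - b² = 25, so c = 5.
e = c/a = 5/13.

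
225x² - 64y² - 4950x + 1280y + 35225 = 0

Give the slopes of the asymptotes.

15/8 and -15/8

Group the x- and y-terms: 225(x² - 22x) -64(y² - 20y) = -35225
Complete the square in x and y: 225(x - 11)² -64(y - 10)² = -35225 + 27225 - 6400 = -14400
Dividing both sides by -14400: (y - 10)²/225 - (x - 11)²/64 = 1
Hyperbola, center (11, 10), transverse axis vertical; a² = 225, b² = 64.
For a vertical hyperbola the asymptotes have slope ±a/b.
Here that is ±15/8.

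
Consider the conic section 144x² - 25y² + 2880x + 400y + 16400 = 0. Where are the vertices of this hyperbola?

(-10, -4) and (-10, 20)

Collect terms: 144(x² + 20x) -25(y² - 16y) = -16400
Complete the square: 144(x + 10)² -25(y - 8)² = -16400 + 14400 - 1600 = -3600
Divide through by -3600 to get (y - 8)²/144 - (x + 10)²/25 = 1.
Hyperbola, center (-10, 8), transverse axis vertical; a² = 144, b² = 25.
a = 12. Vertices at (h, k ± a).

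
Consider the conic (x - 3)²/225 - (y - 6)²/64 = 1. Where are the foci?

(-14, 6) and (20, 6)

Center (3, 6). The positive term is the x-term, so the transverse axis is horizontal; a² = 225, b² = 64.
c² = a² + b² = 225 + 64 = 289, so c = 17.
Foci lie on the horizontal axis through the center: (h ± c, k).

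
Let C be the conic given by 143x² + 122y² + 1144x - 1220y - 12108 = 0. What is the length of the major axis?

2√143

Collect terms: 143(x² + 8x) + 122(y² - 10y) = 12108
Complete the square in x and y: 143(x + 4)² + 122(y - 5)² = 12108 + 2288 + 3050 = 17446
Dividing both sides by 17446: (x + 4)²/122 + (y - 5)²/143 = 1
Ellipse, center (-4, 5), major axis vertical; a² = 143, b² = 122.
a² = 143 so a = √143; the major axis has length 2a = 2√143.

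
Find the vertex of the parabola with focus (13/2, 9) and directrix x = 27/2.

(10, 9)

The vertex is the midpoint between the focus and the directrix along the axis of symmetry.
Axis is horizontal (directrix is vertical). Vertex x-coordinate = (13/2 + 27/2)/2 = 10; y-coordinate = 9.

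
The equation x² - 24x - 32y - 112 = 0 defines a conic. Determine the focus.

(12, 0)

Only x is squared. Complete the square in x: (x - 12)² = 32(y + 8).
Vertex (12, -8); 4p = 32 so p = 8. Opens up.
Focus is p units from the vertex along the axis: (h, k + p).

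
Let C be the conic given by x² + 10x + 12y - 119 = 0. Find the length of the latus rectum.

Only x is squared. Complete the square in x: (x + 5)² = -12(y - 12).
Vertex (-5, 12); 4p = -12 so p = -3. Opens down.
Latus rectum length = |4p| = 12.

12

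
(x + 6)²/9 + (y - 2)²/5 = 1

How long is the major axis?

6

Center (-6, 2). The larger denominator 9 sits under the x-term, so the major axis is horizontal; a² = 9, b² = 5.
a² = 9 so a = 3; the major axis has length 2a = 6.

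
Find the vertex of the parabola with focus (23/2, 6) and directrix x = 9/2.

The vertex is the midpoint between the focus and the directrix along the axis of symmetry.
Axis is horizontal (directrix is vertical). Vertex x-coordinate = (23/2 + 9/2)/2 = 8; y-coordinate = 6.

(8, 6)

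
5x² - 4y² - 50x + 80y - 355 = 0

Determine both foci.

Rearranging, 5(x² - 10x) -4(y² - 20y) = 355.
Complete the square in x and y: 5(x - 5)² -4(y - 10)² = 355 + 125 - 400 = 80
Divide by 80: (x - 5)²/16 - (y - 10)²/20 = 1
Hyperbola, center (5, 10), transverse axis horizontal; a² = 16, b² = 20.
c² = a² + b² = 16 + 20 = 36, so c = 6.
Foci lie on the horizontal axis through the center: (h ± c, k).

(-1, 10) and (11, 10)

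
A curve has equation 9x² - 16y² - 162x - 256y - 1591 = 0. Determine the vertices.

(-3, -8) and (21, -8)

Rearranging, 9(x² - 18x) -16(y² + 16y) = 1591.
Complete the square: 9(x - 9)² -16(y + 8)² = 1591 + 729 - 1024 = 1296
Divide through by 1296 to get (x - 9)²/144 - (y + 8)²/81 = 1.
Hyperbola, center (9, -8), transverse axis horizontal; a² = 144, b² = 81.
a = 12. Vertices at (h ± a, k).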